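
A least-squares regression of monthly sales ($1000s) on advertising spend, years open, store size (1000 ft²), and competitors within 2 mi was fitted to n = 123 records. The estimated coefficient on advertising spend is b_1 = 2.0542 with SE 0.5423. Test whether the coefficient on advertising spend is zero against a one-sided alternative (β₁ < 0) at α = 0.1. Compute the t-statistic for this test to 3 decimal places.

t = 3.788

H₀: β₁ = 0 vs H₁: β₁ < 0.
t = (b_1 − β₁⁰)/SE = 2.0542 / 0.5423 = 3.788.
df = n − k − 1 = 123 − 4 − 1 = 118.
One-sided p ≈ 0.9999, which is ≥ 0.1, so fail to reject H₀.
The data do not give significant evidence that the true slope on advertising spend is negative, holding the other predictors fixed.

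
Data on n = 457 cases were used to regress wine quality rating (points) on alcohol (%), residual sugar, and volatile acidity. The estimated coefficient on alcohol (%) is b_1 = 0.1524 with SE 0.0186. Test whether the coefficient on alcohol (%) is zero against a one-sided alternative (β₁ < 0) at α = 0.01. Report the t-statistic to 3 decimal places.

t = 8.194

H₀: β₁ = 0 vs H₁: β₁ < 0.
t = (b_1 − β₁⁰)/SE = 0.1524 / 0.0186 = 8.194.
df = n − k − 1 = 457 − 3 − 1 = 453.
One-sided p ≈ 1.0000, which is ≥ 0.01, so fail to reject H₀.
The data do not give significant evidence that the true slope on alcohol (%) is negative, holding the other predictors fixed.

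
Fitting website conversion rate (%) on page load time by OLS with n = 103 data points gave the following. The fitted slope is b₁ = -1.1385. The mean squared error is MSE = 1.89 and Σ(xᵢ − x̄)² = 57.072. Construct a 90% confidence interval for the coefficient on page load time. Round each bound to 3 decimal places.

(-1.441, -0.836)

SE(b₁) = √(MSE/Sₓₓ) = √(1.89/57.072) = 0.181978.
df = n − 2 = 101.
t* = t_{0.05, 101} = 1.660081.
Margin = t* × SE = 1.660081 × 0.181978 = 0.30210.
CI: -1.1385 ± 0.30210 → (-1.441, -0.836).
With 90% confidence, each one-unit increase in page load time is associated with a change of between -1.441 and -0.836 % in website conversion rate.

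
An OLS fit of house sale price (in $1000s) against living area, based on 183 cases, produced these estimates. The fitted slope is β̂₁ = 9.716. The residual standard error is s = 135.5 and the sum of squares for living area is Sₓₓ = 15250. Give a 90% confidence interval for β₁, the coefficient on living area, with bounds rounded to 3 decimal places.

SE(β̂₁) = s/√Sₓₓ = 135.5/√15250 = 1.09725.
df = n − 2 = 181.
t* = t_{0.05, 181} = 1.653316.
Margin = t* × SE = 1.653316 × 1.09725 = 1.81410.
CI: 9.716 ± 1.81410 → (7.902, 11.530).
With 90% confidence, each one-unit increase in living area is associated with a change of between 7.902 and 11.530 $1000s in house sale price.

(7.902, 11.530)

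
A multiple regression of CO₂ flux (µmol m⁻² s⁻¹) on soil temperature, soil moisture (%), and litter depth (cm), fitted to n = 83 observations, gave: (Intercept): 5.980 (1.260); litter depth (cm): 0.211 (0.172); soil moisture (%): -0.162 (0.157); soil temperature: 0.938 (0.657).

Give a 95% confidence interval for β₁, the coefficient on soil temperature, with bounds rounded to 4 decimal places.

(-0.3697, 2.2457)

Read off: b = 0.938, SE = 0.657 for soil temperature.
df = n − k − 1 = 83 − 3 − 1 = 79.
t* = t_{0.025, 79} = 1.99045.
Margin = t* × SE = 1.99045 × 0.657 = 1.307726.
CI: 0.938 ± 1.307726 → (-0.3697, 2.2457).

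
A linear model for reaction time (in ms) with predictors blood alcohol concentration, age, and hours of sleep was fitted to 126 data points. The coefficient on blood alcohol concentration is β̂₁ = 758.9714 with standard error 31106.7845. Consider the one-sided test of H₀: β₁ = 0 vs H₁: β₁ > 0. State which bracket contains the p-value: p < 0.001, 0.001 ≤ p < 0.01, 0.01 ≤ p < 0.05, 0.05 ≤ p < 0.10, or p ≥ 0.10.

t = 758.9714 / 31106.7845 = 0.024.
df = n − k − 1 = 126 − 3 − 1 = 122.
One-sided p = P(T_{122} > t) ≈ 0.4903.
So p ≥ 0.10.

p ≥ 0.10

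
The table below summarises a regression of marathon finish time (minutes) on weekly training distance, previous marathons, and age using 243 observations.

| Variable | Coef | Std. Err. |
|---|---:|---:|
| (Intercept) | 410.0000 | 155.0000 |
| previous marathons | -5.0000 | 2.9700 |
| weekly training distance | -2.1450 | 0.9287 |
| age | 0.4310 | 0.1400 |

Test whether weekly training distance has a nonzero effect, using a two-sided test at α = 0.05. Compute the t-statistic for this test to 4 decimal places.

Read off: b = -2.1450, SE = 0.9287 for weekly training distance.
H₀: β₁ = 0 vs H₁: β₁ ≠ 0.
t = -2.1450 / 0.9287 = -2.3097.
df = n − k − 1 = 243 − 3 − 1 = 239.
Two-sided p ≈ 0.0218, which is < 0.05, so reject H₀.
There is evidence that weekly training distance is associated with marathon finish time, holding the other predictors fixed.

t = -2.3097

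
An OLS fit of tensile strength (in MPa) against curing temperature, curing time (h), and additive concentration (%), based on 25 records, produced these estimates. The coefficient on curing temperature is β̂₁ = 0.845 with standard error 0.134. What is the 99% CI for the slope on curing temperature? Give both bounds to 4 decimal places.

df = n − k − 1 = 25 − 3 − 1 = 21.
t* = t_{0.005, 21} = 2.83136.
Margin = t* × SE = 2.83136 × 0.134 = 0.379402.
CI: 0.845 ± 0.379402 → (0.4656, 1.2244).
With 99% confidence, each one-unit increase in curing temperature is associated with a change of between 0.4656 and 1.2244 MPa in tensile strength, holding the other predictors fixed.

(0.4656, 1.2244)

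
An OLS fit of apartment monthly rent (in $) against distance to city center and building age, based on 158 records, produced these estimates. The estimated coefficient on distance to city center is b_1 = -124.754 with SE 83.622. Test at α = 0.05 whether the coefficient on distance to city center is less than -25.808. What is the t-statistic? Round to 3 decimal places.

H₀: β₁ = -25.808 vs H₁: β₁ < -25.808.
t = (b_1 − β₁⁰)/SE = (-124.754 − (-25.808)) / 83.622 = -1.183.
df = n − k − 1 = 158 − 2 − 1 = 155.
One-sided p ≈ 0.1193, which is ≥ 0.05, so fail to reject H₀.
The data do not give significant evidence that the true slope on distance to city center is below -25.808 $ per unit, holding the other predictors fixed.

t = -1.183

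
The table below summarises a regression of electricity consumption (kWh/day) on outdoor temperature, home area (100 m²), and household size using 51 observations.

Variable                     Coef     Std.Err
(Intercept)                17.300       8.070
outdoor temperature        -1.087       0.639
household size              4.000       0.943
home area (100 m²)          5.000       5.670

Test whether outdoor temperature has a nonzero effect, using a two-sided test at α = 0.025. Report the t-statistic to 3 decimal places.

t = -1.701

Read off: b = -1.087, SE = 0.639 for outdoor temperature.
H₀: β₁ = 0 vs H₁: β₁ ≠ 0.
t = -1.087 / 0.639 = -1.701.
df = n − k − 1 = 51 − 3 − 1 = 47.
Two-sided p ≈ 0.0955, which is ≥ 0.025, so fail to reject H₀.
The data do not give significant evidence of an association between outdoor temperature and electricity consumption, after adjusting for the other predictors.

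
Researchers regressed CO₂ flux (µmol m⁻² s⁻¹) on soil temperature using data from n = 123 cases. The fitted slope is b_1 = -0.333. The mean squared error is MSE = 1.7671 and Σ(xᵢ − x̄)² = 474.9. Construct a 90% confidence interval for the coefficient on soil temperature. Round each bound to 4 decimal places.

(-0.4341, -0.2319)

SE(b_1) = √(MSE/Sₓₓ) = √(1.7671/474.9) = 0.0609999.
df = n − 2 = 121.
t* = t_{0.05, 121} = 1.657544.
Margin = t* × SE = 1.657544 × 0.0609999 = 0.101110.
CI: -0.333 ± 0.101110 → (-0.4341, -0.2319).
With 90% confidence, each one-unit increase in soil temperature is associated with a change of between -0.4341 and -0.2319 µmol m⁻² s⁻¹ in CO₂ flux.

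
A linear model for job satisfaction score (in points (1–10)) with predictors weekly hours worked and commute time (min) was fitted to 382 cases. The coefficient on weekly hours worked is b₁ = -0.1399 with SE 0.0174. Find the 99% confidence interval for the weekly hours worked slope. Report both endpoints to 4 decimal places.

df = n − k − 1 = 382 − 2 − 1 = 379.
t* = t_{0.005, 379} = 2.588863.
Margin = t* × SE = 2.588863 × 0.0174 = 0.045046.
CI: -0.1399 ± 0.045046 → (-0.1849, -0.0949).
With 99% confidence, each one-unit increase in weekly hours worked is associated with a change of between -0.1849 and -0.0949 points (1–10) in job satisfaction score, holding the other predictors fixed.

(-0.1849, -0.0949)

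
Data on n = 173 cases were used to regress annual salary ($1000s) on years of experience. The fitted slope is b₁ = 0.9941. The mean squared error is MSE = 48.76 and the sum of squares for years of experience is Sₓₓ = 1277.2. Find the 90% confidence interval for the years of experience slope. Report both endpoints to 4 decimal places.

(0.6710, 1.3172)

SE(b₁) = √(MSE/Sₓₓ) = √(48.76/1277.2) = 0.19539.
df = n − 2 = 171.
t* = t_{0.05, 171} = 1.653813.
Margin = t* × SE = 1.653813 × 0.19539 = 0.323139.
CI: 0.9941 ± 0.323139 → (0.6710, 1.3172).
With 90% confidence, each one-unit increase in years of experience is associated with a change of between 0.6710 and 1.3172 $1000s in annual salary.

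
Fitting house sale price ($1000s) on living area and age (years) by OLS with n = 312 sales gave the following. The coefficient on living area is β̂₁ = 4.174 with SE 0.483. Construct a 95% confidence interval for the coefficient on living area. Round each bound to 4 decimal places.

df = n − k − 1 = 312 − 2 − 1 = 309.
t* = t_{0.025, 309} = 1.967671.
Margin = t* × SE = 1.967671 × 0.483 = 0.950385.
CI: 4.174 ± 0.950385 → (3.2236, 5.1244).
With 95% confidence, each one-unit increase in living area is associated with a change of between 3.2236 and 5.1244 $1000s in house sale price, holding the other predictors fixed.

(3.2236, 5.1244)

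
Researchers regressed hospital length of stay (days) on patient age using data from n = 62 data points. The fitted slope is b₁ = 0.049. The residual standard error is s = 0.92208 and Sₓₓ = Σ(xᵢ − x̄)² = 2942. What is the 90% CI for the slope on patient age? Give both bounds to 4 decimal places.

(0.0206, 0.0774)

SE(b₁) = s/√Sₓₓ = 0.92208/√2942 = 0.0169999.
df = n − 2 = 60.
t* = t_{0.05, 60} = 1.670649.
Margin = t* × SE = 1.670649 × 0.0169999 = 0.028401.
CI: 0.049 ± 0.028401 → (0.0206, 0.0774).
With 90% confidence, each one-unit increase in patient age is associated with a change of between 0.0206 and 0.0774 days in hospital length of stay.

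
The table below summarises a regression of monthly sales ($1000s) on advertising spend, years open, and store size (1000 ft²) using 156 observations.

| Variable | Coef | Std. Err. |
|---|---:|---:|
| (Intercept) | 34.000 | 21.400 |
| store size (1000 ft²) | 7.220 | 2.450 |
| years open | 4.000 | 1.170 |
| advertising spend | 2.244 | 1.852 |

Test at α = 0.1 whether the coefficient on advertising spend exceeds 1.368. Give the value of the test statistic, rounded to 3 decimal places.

t = 0.473

Read off: b = 2.244, SE = 1.852 for advertising spend.
H₀: β₁ = 1.368 vs H₁: β₁ > 1.368.
t = (2.244 − 1.368) / 1.852 = 0.473.
df = n − k − 1 = 156 − 3 − 1 = 152.
One-sided p ≈ 0.3184, which is ≥ 0.1, so fail to reject H₀.
The data do not give significant evidence that the true slope on advertising spend exceeds 1.368 $1000s per unit, holding the other predictors fixed.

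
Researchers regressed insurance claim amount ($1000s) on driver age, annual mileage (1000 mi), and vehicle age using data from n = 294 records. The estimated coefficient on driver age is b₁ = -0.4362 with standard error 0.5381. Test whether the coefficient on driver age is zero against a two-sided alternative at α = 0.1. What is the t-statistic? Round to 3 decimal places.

H₀: β₁ = 0 vs H₁: β₁ ≠ 0.
t = (b₁ − β₁⁰)/SE = -0.4362 / 0.5381 = -0.811.
df = n − k − 1 = 294 − 3 − 1 = 290.
Two-sided p ≈ 0.4182, which is ≥ 0.1, so fail to reject H₀.
The data do not give significant evidence of an association between driver age and insurance claim amount, after adjusting for the other predictors.

t = -0.811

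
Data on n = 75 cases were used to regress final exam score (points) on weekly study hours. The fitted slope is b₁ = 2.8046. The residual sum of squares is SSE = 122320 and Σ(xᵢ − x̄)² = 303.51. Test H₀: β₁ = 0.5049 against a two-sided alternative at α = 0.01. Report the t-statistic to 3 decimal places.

t = 0.979

MSE = SSE/(n − 2) = 122320/73 = 1675.62.
SE(b₁) = √(MSE/Sₓₓ) = √(1675.62/303.51) = 2.34964.
t = (2.8046 − 0.5049) / 2.34964 = 0.979.
df = n − 2 = 73.
Two-sided p ≈ 0.3309, which is ≥ 0.01, so fail to reject H₀.
The data are consistent with a true slope of 0.5049 points per unit of weekly study hours.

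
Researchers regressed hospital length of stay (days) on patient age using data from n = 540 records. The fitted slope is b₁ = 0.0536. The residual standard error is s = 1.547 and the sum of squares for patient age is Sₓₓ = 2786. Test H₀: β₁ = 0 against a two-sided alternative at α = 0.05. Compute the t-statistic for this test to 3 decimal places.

t = 1.829

SE(b₁) = s/√Sₓₓ = 1.547/√2786 = 0.0293089.
t = 0.0536 / 0.0293089 = 1.829.
df = n − 2 = 538.
Two-sided p ≈ 0.0680, which is ≥ 0.05, so fail to reject H₀.
The data do not give significant evidence of an association between patient age and hospital length of stay.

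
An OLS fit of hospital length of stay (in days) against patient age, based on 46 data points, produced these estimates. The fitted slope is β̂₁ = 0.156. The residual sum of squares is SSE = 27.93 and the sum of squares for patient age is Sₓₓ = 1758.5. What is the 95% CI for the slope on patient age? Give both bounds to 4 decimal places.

(0.1177, 0.1943)

MSE = SSE/(n − 2) = 27.93/44 = 0.634773.
SE(β̂₁) = √(MSE/Sₓₓ) = √(0.634773/1758.5) = 0.0189993.
df = n − 2 = 44.
t* = t_{0.025, 44} = 2.015368.
Margin = t* × SE = 2.015368 × 0.0189993 = 0.038291.
CI: 0.156 ± 0.038291 → (0.1177, 0.1943).
With 95% confidence, each one-unit increase in patient age is associated with a change of between 0.1177 and 0.1943 days in hospital length of stay.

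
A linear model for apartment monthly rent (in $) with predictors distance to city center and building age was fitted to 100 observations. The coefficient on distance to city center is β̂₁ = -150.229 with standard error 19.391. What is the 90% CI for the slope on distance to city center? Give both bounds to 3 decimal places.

df = n − k − 1 = 100 − 2 − 1 = 97.
t* = t_{0.05, 97} = 1.660715.
Margin = t* × SE = 1.660715 × 19.391 = 32.20292.
CI: -150.229 ± 32.20292 → (-182.432, -118.026).
With 90% confidence, each one-unit increase in distance to city center is associated with a change of between -182.432 and -118.026 $ in apartment monthly rent, holding the other predictors fixed.

(-182.432, -118.026)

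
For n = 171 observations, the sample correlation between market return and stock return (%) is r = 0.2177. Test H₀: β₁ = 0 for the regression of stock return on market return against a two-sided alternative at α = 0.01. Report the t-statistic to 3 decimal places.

t = r·√(n − 2)/√(1 − r²) = 0.2177·√169/√0.952607 = 2.900.
df = n − 2 = 169.
Two-sided p ≈ 0.0042, which is < 0.01, so reject H₀.
There is evidence of a linear association between market return and stock return.

t = 2.900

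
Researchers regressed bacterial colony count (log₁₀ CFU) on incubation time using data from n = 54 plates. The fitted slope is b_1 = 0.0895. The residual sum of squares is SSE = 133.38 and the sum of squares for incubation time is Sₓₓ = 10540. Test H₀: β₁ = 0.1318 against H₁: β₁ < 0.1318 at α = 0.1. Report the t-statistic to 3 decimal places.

MSE = SSE/(n − 2) = 133.38/52 = 2.565.
SE(b_1) = √(MSE/Sₓₓ) = √(2.565/10540) = 0.0156.
t = (0.0895 − 0.1318) / 0.0156 = -2.712.
df = n − 2 = 52.
One-sided p ≈ 0.0045, which is < 0.1, so reject H₀.
There is evidence that the true slope on incubation time is below 0.1318 log₁₀ CFU per unit.

t = -2.712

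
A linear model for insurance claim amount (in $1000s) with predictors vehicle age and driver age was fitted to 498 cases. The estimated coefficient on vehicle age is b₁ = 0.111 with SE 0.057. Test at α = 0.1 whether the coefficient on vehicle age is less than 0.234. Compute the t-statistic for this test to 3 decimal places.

t = -2.158

H₀: β₁ = 0.234 vs H₁: β₁ < 0.234.
t = (b₁ − β₁⁰)/SE = (0.111 − 0.234) / 0.057 = -2.158.
df = n − k − 1 = 498 − 2 − 1 = 495.
One-sided p ≈ 0.0157, which is < 0.1, so reject H₀.
There is evidence that the true slope on vehicle age is below 0.234 $1000s per unit, holding the other predictors fixed.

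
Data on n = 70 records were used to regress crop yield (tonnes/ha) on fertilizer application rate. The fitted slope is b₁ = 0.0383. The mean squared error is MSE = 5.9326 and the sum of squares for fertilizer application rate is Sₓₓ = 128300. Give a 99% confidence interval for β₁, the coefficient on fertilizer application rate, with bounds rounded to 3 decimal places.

(0.020, 0.056)

SE(b₁) = √(MSE/Sₓₓ) = √(5.9326/128300) = 0.0068.
df = n − 2 = 68.
t* = t_{0.005, 68} = 2.650081.
Margin = t* × SE = 2.650081 × 0.0068 = 0.01802.
CI: 0.0383 ± 0.01802 → (0.020, 0.056).
With 99% confidence, each one-unit increase in fertilizer application rate is associated with a change of between 0.020 and 0.056 tonnes/ha in crop yield.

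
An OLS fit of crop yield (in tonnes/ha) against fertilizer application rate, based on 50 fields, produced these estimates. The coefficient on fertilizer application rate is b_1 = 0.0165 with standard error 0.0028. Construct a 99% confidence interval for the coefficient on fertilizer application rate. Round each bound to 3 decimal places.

(0.009, 0.024)

df = n − 2 = 50 − 2 = 48.
t* = t_{0.005, 48} = 2.682204.
Margin = t* × SE = 2.682204 × 0.0028 = 0.00751.
CI: 0.0165 ± 0.00751 → (0.009, 0.024).
With 99% confidence, each one-unit increase in fertilizer application rate is associated with a change of between 0.009 and 0.024 tonnes/ha in crop yield.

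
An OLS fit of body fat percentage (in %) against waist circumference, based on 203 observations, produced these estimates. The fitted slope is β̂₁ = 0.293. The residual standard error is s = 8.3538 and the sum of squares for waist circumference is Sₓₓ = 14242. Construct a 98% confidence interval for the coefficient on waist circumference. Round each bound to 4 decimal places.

SE(β̂₁) = s/√Sₓₓ = 8.3538/√14242 = 0.0700001.
df = n − 2 = 201.
t* = t_{0.01, 201} = 2.345043.
Margin = t* × SE = 2.345043 × 0.0700001 = 0.164153.
CI: 0.293 ± 0.164153 → (0.1288, 0.4572).
With 98% confidence, each one-unit increase in waist circumference is associated with a change of between 0.1288 and 0.4572 % in body fat percentage.

(0.1288, 0.4572)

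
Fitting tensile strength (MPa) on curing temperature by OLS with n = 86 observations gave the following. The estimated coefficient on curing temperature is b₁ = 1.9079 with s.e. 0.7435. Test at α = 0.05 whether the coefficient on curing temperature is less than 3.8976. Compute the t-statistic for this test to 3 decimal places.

t = -2.676

H₀: β₁ = 3.8976 vs H₁: β₁ < 3.8976.
t = (b₁ − β₁⁰)/SE = (1.9079 − 3.8976) / 0.7435 = -2.676.
df = n − 2 = 86 − 2 = 84.
One-sided p ≈ 0.0045, which is < 0.05, so reject H₀.
There is evidence that the true slope on curing temperature is below 3.8976 MPa per unit.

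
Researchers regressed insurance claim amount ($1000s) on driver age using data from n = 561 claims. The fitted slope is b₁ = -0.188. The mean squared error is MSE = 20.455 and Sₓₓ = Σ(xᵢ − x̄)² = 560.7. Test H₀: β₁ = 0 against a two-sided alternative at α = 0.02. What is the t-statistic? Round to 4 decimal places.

t = -0.9843

SE(b₁) = √(MSE/Sₓₓ) = √(20.455/560.7) = 0.191.
t = -0.188 / 0.191 = -0.9843.
df = n − 2 = 559.
Two-sided p ≈ 0.3254, which is ≥ 0.02, so fail to reject H₀.
The data do not give significant evidence of an association between driver age and insurance claim amount.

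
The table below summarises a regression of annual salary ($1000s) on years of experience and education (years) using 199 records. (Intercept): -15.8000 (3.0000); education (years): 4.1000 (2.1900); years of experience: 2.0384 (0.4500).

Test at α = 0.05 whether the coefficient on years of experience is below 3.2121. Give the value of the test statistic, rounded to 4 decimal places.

t = -2.6082

Read off: b = 2.0384, SE = 0.4500 for years of experience.
H₀: β₁ = 3.2121 vs H₁: β₁ < 3.2121.
t = (2.0384 − 3.2121) / 0.4500 = -2.6082.
df = n − k − 1 = 199 − 2 − 1 = 196.
One-sided p ≈ 0.0049, which is < 0.05, so reject H₀.
There is evidence that the true slope on years of experience is below 3.2121 $1000s per unit, holding the other predictors fixed.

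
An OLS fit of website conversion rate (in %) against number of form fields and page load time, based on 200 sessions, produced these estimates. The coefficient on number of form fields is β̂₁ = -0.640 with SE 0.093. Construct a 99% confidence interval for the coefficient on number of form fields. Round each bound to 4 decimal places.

(-0.8819, -0.3981)

df = n − k − 1 = 200 − 2 − 1 = 197.
t* = t_{0.005, 197} = 2.601016.
Margin = t* × SE = 2.601016 × 0.093 = 0.241894.
CI: -0.640 ± 0.241894 → (-0.8819, -0.3981).
With 99% confidence, each one-unit increase in number of form fields is associated with a change of between -0.8819 and -0.3981 % in website conversion rate, holding the other predictors fixed.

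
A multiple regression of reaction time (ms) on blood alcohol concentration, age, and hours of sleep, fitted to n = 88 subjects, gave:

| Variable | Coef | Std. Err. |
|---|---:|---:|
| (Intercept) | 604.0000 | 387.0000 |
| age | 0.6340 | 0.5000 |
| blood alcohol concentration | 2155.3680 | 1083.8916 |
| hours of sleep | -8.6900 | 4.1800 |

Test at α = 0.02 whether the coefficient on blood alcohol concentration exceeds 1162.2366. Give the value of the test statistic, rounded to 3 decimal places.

Read off: b = 2155.3680, SE = 1083.8916 for blood alcohol concentration.
H₀: β₁ = 1162.2366 vs H₁: β₁ > 1162.2366.
t = (2155.3680 − 1162.2366) / 1083.8916 = 0.916.
df = n − k − 1 = 88 − 3 − 1 = 84.
One-sided p ≈ 0.1811, which is ≥ 0.02, so fail to reject H₀.
The data do not give significant evidence that the true slope on blood alcohol concentration exceeds 1162.2366 ms per unit, holding the other predictors fixed.

t = 0.916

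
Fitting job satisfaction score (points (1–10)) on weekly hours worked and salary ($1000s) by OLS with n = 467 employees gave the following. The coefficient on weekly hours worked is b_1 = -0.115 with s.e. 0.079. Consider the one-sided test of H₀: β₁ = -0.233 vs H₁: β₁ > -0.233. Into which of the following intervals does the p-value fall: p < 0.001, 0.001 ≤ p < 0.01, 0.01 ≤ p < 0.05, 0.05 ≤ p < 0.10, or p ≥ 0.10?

t = (-0.115 − (-0.233)) / 0.079 = 1.494.
df = n − k − 1 = 467 − 2 − 1 = 464.
One-sided p = P(T_{464} > t) ≈ 0.0680.
So 0.05 ≤ p < 0.10.

0.05 ≤ p < 0.10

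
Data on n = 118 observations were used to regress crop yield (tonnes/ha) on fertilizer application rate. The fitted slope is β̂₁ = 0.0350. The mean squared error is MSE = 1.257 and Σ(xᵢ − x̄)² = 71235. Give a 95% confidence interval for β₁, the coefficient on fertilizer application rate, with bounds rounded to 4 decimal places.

(0.0267, 0.0433)

SE(β̂₁) = √(MSE/Sₓₓ) = √(1.257/71235) = 0.00420069.
df = n − 2 = 116.
t* = t_{0.025, 116} = 1.980626.
Margin = t* × SE = 1.980626 × 0.00420069 = 0.008320.
CI: 0.0350 ± 0.008320 → (0.0267, 0.0433).
With 95% confidence, each one-unit increase in fertilizer application rate is associated with a change of between 0.0267 and 0.0433 tonnes/ha in crop yield.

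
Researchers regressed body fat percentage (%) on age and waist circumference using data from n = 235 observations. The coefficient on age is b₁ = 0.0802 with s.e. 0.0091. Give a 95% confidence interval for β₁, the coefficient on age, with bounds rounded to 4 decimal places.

df = n − k − 1 = 235 − 2 − 1 = 232.
t* = t_{0.025, 232} = 1.970242.
Margin = t* × SE = 1.970242 × 0.0091 = 0.017929.
CI: 0.0802 ± 0.017929 → (0.0623, 0.0981).
With 95% confidence, each one-unit increase in age is associated with a change of between 0.0623 and 0.0981 % in body fat percentage, holding the other predictors fixed.

(0.0623, 0.0981)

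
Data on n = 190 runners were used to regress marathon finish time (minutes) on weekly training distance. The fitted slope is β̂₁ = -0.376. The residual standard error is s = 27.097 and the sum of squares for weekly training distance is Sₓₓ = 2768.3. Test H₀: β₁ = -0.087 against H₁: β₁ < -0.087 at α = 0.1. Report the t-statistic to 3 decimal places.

SE(β̂₁) = s/√Sₓₓ = 27.097/√2768.3 = 0.515009.
t = (-0.376 − (-0.087)) / 0.515009 = -0.561.
df = n − 2 = 188.
One-sided p ≈ 0.2877, which is ≥ 0.1, so fail to reject H₀.
The data do not give significant evidence that the true slope on weekly training distance is below -0.087 minutes per unit.

t = -0.561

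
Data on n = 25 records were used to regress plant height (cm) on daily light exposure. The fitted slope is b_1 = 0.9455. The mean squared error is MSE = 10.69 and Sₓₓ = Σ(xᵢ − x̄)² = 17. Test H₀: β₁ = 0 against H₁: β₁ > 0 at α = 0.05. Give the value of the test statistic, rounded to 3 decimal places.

t = 1.192

SE(b_1) = √(MSE/Sₓₓ) = √(10.69/17) = 0.792984.
t = 0.9455 / 0.792984 = 1.192.
df = n − 2 = 23.
One-sided p ≈ 0.1226, which is ≥ 0.05, so fail to reject H₀.
The data do not give significant evidence that the true slope on daily light exposure is positive.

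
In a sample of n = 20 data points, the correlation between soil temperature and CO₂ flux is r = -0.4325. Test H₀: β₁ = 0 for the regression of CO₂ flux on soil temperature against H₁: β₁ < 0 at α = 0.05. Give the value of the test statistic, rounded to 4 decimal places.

t = r·√(n − 2)/√(1 − r²) = -0.4325·√18/√0.812944 = -2.0351.
df = n − 2 = 18.
One-sided p ≈ 0.0284, which is < 0.05, so reject H₀.
There is evidence of a linear association between soil temperature and CO₂ flux.

t = -2.0351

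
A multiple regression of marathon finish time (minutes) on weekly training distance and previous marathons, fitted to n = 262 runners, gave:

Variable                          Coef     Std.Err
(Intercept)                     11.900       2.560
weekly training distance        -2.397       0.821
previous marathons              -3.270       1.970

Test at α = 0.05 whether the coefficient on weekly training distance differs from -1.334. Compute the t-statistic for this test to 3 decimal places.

t = -1.295

Read off: b = -2.397, SE = 0.821 for weekly training distance.
H₀: β₁ = -1.334 vs H₁: β₁ ≠ -1.334.
t = (-2.397 − (-1.334)) / 0.821 = -1.295.
df = n − k − 1 = 262 − 2 − 1 = 259.
Two-sided p ≈ 0.1966, which is ≥ 0.05, so fail to reject H₀.
The data are consistent with a true slope of -1.334 minutes per unit of weekly training distance, holding the other predictors fixed.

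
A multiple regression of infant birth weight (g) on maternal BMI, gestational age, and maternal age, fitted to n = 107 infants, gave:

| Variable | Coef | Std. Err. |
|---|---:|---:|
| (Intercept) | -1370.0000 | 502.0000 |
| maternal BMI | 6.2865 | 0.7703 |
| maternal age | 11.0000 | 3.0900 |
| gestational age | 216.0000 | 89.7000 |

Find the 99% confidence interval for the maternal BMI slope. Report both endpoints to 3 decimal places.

(4.265, 8.308)

Read off: b = 6.2865, SE = 0.7703 for maternal BMI.
df = n − k − 1 = 107 − 3 − 1 = 103.
t* = t_{0.005, 103} = 2.624407.
Margin = t* × SE = 2.624407 × 0.7703 = 2.02158.
CI: 6.2865 ± 2.02158 → (4.265, 8.308).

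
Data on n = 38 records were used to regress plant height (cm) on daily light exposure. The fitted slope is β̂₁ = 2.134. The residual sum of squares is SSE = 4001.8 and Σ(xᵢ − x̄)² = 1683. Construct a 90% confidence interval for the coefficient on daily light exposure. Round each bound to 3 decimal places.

(1.700, 2.568)

MSE = SSE/(n − 2) = 4001.8/36 = 111.161.
SE(β̂₁) = √(MSE/Sₓₓ) = √(111.161/1683) = 0.257001.
df = n − 2 = 36.
t* = t_{0.05, 36} = 1.688298.
Margin = t* × SE = 1.688298 × 0.257001 = 0.43389.
CI: 2.134 ± 0.43389 → (1.700, 2.568).
With 90% confidence, each one-unit increase in daily light exposure is associated with a change of between 1.700 and 2.568 cm in plant height.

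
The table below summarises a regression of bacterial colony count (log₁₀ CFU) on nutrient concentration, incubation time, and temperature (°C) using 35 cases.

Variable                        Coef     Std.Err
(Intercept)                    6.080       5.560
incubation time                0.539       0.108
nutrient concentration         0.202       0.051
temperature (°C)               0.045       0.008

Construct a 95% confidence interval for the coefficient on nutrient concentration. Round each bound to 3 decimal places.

Read off: b = 0.202, SE = 0.051 for nutrient concentration.
df = n − k − 1 = 35 − 3 − 1 = 31.
t* = t_{0.025, 31} = 2.039513.
Margin = t* × SE = 2.039513 × 0.051 = 0.10402.
CI: 0.202 ± 0.10402 → (0.098, 0.306).

(0.098, 0.306)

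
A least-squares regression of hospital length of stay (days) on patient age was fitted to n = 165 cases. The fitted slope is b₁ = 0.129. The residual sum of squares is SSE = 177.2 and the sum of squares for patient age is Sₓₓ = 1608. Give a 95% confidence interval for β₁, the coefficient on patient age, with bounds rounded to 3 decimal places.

(0.078, 0.180)

MSE = SSE/(n − 2) = 177.2/163 = 1.08712.
SE(b₁) = √(MSE/Sₓₓ) = √(1.08712/1608) = 0.0260013.
df = n − 2 = 163.
t* = t_{0.025, 163} = 1.974625.
Margin = t* × SE = 1.974625 × 0.0260013 = 0.05134.
CI: 0.129 ± 0.05134 → (0.078, 0.180).
With 95% confidence, each one-unit increase in patient age is associated with a change of between 0.078 and 0.180 days in hospital length of stay.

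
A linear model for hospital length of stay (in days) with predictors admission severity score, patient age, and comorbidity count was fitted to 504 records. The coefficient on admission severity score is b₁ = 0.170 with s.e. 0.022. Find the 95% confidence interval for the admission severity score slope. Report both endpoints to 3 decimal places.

df = n − k − 1 = 504 − 3 − 1 = 500.
t* = t_{0.025, 500} = 1.96472.
Margin = t* × SE = 1.96472 × 0.022 = 0.04322.
CI: 0.170 ± 0.04322 → (0.127, 0.213).
With 95% confidence, each one-unit increase in admission severity score is associated with a change of between 0.127 and 0.213 days in hospital length of stay, holding the other predictors fixed.

(0.127, 0.213)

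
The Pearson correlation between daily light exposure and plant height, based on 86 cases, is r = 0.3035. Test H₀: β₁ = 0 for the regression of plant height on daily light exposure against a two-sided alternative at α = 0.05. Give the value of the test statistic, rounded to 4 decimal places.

t = 2.9193

t = r·√(n − 2)/√(1 − r²) = 0.3035·√84/√0.907888 = 2.9193.
df = n − 2 = 84.
Two-sided p ≈ 0.0045, which is < 0.05, so reject H₀.
There is evidence of a linear association between daily light exposure and plant height.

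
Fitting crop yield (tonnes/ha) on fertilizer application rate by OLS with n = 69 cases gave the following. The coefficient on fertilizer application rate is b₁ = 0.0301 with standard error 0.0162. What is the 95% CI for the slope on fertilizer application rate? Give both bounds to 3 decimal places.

df = n − 2 = 69 − 2 = 67.
t* = t_{0.025, 67} = 1.996008.
Margin = t* × SE = 1.996008 × 0.0162 = 0.03234.
CI: 0.0301 ± 0.03234 → (-0.002, 0.062).
With 95% confidence, each one-unit increase in fertilizer application rate is associated with a change of between -0.002 and 0.062 tonnes/ha in crop yield.

(-0.002, 0.062)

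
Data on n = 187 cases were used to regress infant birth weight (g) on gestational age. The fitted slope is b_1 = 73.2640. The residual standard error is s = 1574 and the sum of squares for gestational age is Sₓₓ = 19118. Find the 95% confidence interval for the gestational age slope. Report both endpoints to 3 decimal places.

(50.805, 95.723)

SE(b_1) = s/√Sₓₓ = 1574/√19118 = 11.3837.
df = n − 2 = 185.
t* = t_{0.025, 185} = 1.97287.
Margin = t* × SE = 1.97287 × 11.3837 = 22.45856.
CI: 73.2640 ± 22.45856 → (50.805, 95.723).
With 95% confidence, each one-unit increase in gestational age is associated with a change of between 50.805 and 95.723 g in infant birth weight.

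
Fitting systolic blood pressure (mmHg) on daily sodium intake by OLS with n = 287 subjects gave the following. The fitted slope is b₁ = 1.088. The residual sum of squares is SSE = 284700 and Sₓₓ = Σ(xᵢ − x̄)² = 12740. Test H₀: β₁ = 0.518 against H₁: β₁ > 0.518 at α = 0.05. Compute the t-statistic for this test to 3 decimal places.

MSE = SSE/(n − 2) = 284700/285 = 998.947.
SE(b₁) = √(MSE/Sₓₓ) = √(998.947/12740) = 0.280018.
t = (1.088 − 0.518) / 0.280018 = 2.036.
df = n − 2 = 285.
One-sided p ≈ 0.0214, which is < 0.05, so reject H₀.
There is evidence that the true slope on daily sodium intake exceeds 0.518 mmHg per unit.

t = 2.036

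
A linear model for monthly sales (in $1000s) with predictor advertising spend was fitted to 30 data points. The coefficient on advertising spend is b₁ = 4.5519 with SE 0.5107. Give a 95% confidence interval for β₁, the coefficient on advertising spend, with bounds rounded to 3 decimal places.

df = n − 2 = 30 − 2 = 28.
t* = t_{0.025, 28} = 2.048407.
Margin = t* × SE = 2.048407 × 0.5107 = 1.04612.
CI: 4.5519 ± 1.04612 → (3.506, 5.598).
With 95% confidence, each one-unit increase in advertising spend is associated with a change of between 3.506 and 5.598 $1000s in monthly sales.

(3.506, 5.598)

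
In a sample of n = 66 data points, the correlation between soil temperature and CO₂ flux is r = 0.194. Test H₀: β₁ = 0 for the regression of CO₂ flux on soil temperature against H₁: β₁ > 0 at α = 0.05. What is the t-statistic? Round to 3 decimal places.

t = r·√(n − 2)/√(1 − r²) = 0.194·√64/√0.962364 = 1.582.
df = n − 2 = 64.
One-sided p ≈ 0.0593, which is ≥ 0.05, so fail to reject H₀.
The data do not give significant evidence of a linear association between soil temperature and CO₂ flux.

t = 1.582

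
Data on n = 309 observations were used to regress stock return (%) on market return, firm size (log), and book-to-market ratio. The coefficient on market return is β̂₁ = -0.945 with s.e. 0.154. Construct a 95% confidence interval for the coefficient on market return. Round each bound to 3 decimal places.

(-1.248, -0.642)

df = n − k − 1 = 309 − 3 − 1 = 305.
t* = t_{0.025, 305} = 1.967772.
Margin = t* × SE = 1.967772 × 0.154 = 0.30304.
CI: -0.945 ± 0.30304 → (-1.248, -0.642).
With 95% confidence, each one-unit increase in market return is associated with a change of between -1.248 and -0.642 % in stock return, holding the other predictors fixed.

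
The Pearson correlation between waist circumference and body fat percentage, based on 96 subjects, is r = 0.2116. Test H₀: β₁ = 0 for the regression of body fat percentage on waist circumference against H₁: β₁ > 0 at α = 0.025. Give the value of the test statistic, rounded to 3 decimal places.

t = 2.099

t = r·√(n − 2)/√(1 − r²) = 0.2116·√94/√0.955225 = 2.099.
df = n − 2 = 94.
One-sided p ≈ 0.0192, which is < 0.025, so reject H₀.
There is evidence of a linear association between waist circumference and body fat percentage.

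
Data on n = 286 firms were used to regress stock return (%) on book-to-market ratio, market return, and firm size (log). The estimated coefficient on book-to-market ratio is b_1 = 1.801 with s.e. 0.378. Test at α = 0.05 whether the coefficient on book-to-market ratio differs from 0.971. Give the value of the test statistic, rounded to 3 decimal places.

H₀: β₁ = 0.971 vs H₁: β₁ ≠ 0.971.
t = (b_1 − β₁⁰)/SE = (1.801 − 0.971) / 0.378 = 2.196.
df = n − k − 1 = 286 − 3 − 1 = 282.
Two-sided p ≈ 0.0289, which is < 0.05, so reject H₀.
There is evidence that the true slope on book-to-market ratio differs from 0.971 % per unit, holding the other predictors fixed.

t = 2.196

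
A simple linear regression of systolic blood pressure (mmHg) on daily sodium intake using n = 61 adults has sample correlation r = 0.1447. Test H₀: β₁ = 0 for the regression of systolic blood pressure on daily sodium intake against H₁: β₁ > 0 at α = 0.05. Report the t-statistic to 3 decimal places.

t = 1.123

t = r·√(n − 2)/√(1 − r²) = 0.1447·√59/√0.979062 = 1.123.
df = n − 2 = 59.
One-sided p ≈ 0.1329, which is ≥ 0.05, so fail to reject H₀.
The data do not give significant evidence of a linear association between daily sodium intake and systolic blood pressure.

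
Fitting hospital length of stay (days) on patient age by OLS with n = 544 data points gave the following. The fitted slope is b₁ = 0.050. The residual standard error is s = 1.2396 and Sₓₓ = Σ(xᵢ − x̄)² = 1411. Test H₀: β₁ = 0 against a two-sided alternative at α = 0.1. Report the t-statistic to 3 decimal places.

t = 1.515

SE(b₁) = s/√Sₓₓ = 1.2396/√1411 = 0.0330003.
t = 0.050 / 0.0330003 = 1.515.
df = n − 2 = 542.
Two-sided p ≈ 0.1303, which is ≥ 0.1, so fail to reject H₀.
The data do not give significant evidence of an association between patient age and hospital length of stay.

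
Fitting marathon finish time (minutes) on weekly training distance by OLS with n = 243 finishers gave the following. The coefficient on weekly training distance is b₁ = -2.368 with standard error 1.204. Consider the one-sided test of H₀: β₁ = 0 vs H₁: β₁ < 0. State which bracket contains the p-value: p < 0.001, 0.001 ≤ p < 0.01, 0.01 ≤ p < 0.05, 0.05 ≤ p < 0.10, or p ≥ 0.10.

0.01 ≤ p < 0.05

t = -2.368 / 1.204 = -1.967.
df = n − 2 = 243 − 2 = 241.
One-sided p = P(T_{241} < t) ≈ 0.0252.
So 0.01 ≤ p < 0.05.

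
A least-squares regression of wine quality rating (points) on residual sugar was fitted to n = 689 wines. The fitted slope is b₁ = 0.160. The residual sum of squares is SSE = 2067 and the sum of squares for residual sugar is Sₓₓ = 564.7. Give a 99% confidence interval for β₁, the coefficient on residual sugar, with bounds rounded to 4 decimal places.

MSE = SSE/(n − 2) = 2067/687 = 3.00873.
SE(b₁) = √(MSE/Sₓₓ) = √(3.00873/564.7) = 0.0729933.
df = n − 2 = 687.
t* = t_{0.005, 687} = 2.583005.
Margin = t* × SE = 2.583005 × 0.0729933 = 0.188542.
CI: 0.160 ± 0.188542 → (-0.0285, 0.3485).
With 99% confidence, each one-unit increase in residual sugar is associated with a change of between -0.0285 and 0.3485 points in wine quality rating.

(-0.0285, 0.3485)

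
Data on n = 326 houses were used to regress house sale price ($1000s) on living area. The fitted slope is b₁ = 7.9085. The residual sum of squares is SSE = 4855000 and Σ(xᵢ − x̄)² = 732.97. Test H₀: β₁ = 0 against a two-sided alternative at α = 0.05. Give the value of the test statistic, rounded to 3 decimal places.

MSE = SSE/(n − 2) = 4855000/324 = 14984.6.
SE(b₁) = √(MSE/Sₓₓ) = √(14984.6/732.97) = 4.52146.
t = 7.9085 / 4.52146 = 1.749.
df = n − 2 = 324.
Two-sided p ≈ 0.0812, which is ≥ 0.05, so fail to reject H₀.
The data do not give significant evidence of an association between living area and house sale price.

t = 1.749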